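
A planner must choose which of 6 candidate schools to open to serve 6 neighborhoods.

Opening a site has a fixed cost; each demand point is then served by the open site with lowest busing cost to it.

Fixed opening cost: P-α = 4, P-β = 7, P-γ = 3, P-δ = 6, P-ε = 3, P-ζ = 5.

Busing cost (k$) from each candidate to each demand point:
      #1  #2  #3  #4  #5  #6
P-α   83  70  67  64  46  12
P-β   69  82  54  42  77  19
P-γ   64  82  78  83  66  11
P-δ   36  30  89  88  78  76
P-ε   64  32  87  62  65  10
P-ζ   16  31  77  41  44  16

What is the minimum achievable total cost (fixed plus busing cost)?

211

Open {P-β, P-ε, P-ζ}: assign each demand point to its cheapest open site.
  #1→P-ζ 16, #2→P-ζ 31, #3→P-β 54, #4→P-ζ 41, #5→P-ζ 44, #6→P-ε 10
  busing cost 196, fixed 15 → total 211.
Compare {P-β, P-γ, P-ζ}: busing cost 197 + fixed 15 = 212.
Compare {P-β, P-ζ}: busing cost 202 + fixed 12 = 214.
Compare {P-α, P-β, P-ζ}: busing cost 198 + fixed 16 = 214.
All other subsets cost ≥ 212. Minimum total cost: 211.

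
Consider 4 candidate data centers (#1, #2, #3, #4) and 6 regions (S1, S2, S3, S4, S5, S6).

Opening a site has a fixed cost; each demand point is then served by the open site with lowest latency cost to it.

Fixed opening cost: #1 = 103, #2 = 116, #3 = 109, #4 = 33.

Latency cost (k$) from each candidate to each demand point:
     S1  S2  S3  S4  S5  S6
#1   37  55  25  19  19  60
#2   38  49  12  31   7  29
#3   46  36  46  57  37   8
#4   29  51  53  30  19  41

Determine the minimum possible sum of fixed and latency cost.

Open {#4}: assign each demand point to its cheapest open site.
  S1→#4 29, S2→#4 51, S3→#4 53, S4→#4 30, S5→#4 19, S6→#4 41
  latency cost 223, fixed 33 → total 256.
Compare {#2}: latency cost 166 + fixed 116 = 282.
Compare {#2, #4}: latency cost 156 + fixed 149 = 305.
Compare {#3, #4}: latency cost 168 + fixed 142 = 310.
All other subsets cost ≥ 282. Minimum total cost: 256.

256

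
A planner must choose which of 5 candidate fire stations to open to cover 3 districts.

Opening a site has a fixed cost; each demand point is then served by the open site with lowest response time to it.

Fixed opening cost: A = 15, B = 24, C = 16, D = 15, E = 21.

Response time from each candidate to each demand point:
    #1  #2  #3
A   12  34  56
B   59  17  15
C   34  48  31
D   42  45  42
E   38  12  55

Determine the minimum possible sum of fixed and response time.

83

Open {A, B}: assign each demand point to its cheapest open site.
  #1→A 12, #2→B 17, #3→B 15
  response time 44, fixed 39 → total 83.
Compare {A, B, D}: response time 44 + fixed 54 = 98.
Compare {A, B, C}: response time 44 + fixed 55 = 99.
Compare {A, B, E}: response time 39 + fixed 60 = 99.
All other subsets cost ≥ 98. Minimum total cost: 83.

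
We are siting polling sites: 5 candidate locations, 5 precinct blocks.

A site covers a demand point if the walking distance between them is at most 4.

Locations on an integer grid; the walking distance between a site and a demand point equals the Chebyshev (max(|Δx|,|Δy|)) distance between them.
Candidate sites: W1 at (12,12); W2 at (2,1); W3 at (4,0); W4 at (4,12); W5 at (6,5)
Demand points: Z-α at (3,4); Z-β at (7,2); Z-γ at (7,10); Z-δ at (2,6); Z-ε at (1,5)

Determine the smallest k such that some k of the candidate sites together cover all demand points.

3

Coverage sets (demand points within 4 of each site):
  W1: {}
  W2: {Z-α, Z-ε}
  W3: {Z-α, Z-β}
  W4: {Z-γ}
  W5: {Z-α, Z-β, Z-δ}
No 2 sites suffice: every size-2 union leaves at least one demand point uncovered.
But {W2, W4, W5} covers everything, so the minimum is 3.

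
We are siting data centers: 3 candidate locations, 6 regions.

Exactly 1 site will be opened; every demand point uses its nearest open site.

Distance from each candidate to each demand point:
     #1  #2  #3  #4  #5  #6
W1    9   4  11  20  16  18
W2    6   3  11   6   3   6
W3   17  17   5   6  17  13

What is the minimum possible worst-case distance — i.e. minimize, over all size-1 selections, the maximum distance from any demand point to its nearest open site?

Open {W2}.
  Farthest demand point is #3 at distance 11 (to W2); all others are ≤ 11.
With {W3} the worst case is 17.
With {W1} the worst case is 20.
No size-1 selection achieves below 11.

11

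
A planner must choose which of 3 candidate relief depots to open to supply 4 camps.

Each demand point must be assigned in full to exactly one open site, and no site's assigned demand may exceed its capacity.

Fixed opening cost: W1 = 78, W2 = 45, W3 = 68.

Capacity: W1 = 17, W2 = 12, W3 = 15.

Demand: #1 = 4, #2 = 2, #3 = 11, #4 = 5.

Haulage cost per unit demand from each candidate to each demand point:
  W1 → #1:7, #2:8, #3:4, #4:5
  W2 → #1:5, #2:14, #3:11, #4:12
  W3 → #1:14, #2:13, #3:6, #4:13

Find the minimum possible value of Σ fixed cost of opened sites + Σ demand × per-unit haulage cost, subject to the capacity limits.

240

Open {W1, W2}; cheapest assignment that respects the capacities:
  W1 (cap 17, load 16): #3, #4 — cost 11×4 + 5×5 = 69
  W2 (cap 12, load 6): #1, #2 — cost 4×5 + 2×14 = 48
  Shipping 117, fixed 123 → total 240.
  Any other capacity-feasible assignment to {W1, W2} ships for at least 117.
Compare {W1, W3}: its best feasible assignment gives total 281.
Compare {W2, W3}: its best feasible assignment gives total 285.
Every other set of open sites that can feasibly serve all demand totals ≥ 281 even under its best assignment. Minimum: 240.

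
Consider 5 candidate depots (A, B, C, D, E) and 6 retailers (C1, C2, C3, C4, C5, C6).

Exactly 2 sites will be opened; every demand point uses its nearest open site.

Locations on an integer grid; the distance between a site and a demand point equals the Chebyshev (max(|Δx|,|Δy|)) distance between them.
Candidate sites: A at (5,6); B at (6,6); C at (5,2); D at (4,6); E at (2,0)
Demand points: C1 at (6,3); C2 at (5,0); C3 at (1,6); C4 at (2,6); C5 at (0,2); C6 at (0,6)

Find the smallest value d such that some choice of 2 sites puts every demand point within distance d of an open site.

4

Open {C, D}.
  Farthest demand point is C5 at distance 4 (to D); all others are ≤ 4.
With {D, E} the worst case is 4.
With {A, C} the worst case is 5.
No size-2 selection achieves below 4.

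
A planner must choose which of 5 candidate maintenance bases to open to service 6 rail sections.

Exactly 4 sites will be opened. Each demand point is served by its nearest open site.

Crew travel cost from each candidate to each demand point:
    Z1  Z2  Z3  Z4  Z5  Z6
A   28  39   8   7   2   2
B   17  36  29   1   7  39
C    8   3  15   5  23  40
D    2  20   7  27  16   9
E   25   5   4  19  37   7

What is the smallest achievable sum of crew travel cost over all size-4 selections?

Open {A, B, D, E}.
  Z1→D 2, Z2→E 5, Z3→E 4, Z4→B 1, Z5→A 2, Z6→A 2  ⇒ total 16.
Compare {A, B, C, D}: total 17.
Compare {A, C, D, E}: total 18.
No size-4 selection does better; minimum is 16.

16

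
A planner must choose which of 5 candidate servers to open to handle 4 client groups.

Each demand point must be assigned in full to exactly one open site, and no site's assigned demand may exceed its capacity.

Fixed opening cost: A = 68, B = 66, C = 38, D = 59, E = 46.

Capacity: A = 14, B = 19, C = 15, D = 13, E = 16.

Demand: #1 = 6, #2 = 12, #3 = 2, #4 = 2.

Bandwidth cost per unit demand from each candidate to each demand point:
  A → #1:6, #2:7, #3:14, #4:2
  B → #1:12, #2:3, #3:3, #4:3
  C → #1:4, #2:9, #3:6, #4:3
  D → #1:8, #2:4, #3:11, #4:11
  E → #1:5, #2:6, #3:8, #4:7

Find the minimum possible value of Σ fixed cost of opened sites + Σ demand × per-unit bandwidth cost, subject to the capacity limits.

176

Open {B, C}; cheapest assignment that respects the capacities:
  B (cap 19, load 16): #2, #3, #4 — cost 12×3 + 2×3 + 2×3 = 48
  C (cap 15, load 6): #1 — cost 6×4 = 24
  Shipping 72, fixed 104 → total 176.
  Any other capacity-feasible assignment to {B, C} ships for at least 72.
Compare {C, D}: its best feasible assignment gives total 187.
Compare {B, E}: its best feasible assignment gives total 190.
Every other set of open sites that can feasibly serve all demand totals ≥ 187 even under its best assignment. Minimum: 176.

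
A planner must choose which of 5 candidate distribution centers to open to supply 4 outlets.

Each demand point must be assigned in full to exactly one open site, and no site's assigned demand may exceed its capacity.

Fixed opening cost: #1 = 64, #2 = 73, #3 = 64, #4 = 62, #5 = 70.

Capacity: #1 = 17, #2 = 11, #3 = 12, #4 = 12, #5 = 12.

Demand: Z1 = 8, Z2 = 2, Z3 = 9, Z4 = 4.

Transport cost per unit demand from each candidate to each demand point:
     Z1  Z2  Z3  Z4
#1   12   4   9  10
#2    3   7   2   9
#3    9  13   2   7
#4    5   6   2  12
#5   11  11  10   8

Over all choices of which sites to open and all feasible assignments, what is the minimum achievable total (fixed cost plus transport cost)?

Open {#2, #4}; cheapest assignment that respects the capacities:
  #2 (cap 11, load 11): Z2, Z3 — cost 2×7 + 9×2 = 32
  #4 (cap 12, load 12): Z1, Z4 — cost 8×5 + 4×12 = 88
  Shipping 120, fixed 135 → total 255.
  Any other capacity-feasible assignment to {#2, #4} ships for at least 120.
Compare {#3, #4}: its best feasible assignment gives total 256.
Compare {#2, #3}: its best feasible assignment gives total 269.
Every other set of open sites that can feasibly serve all demand totals ≥ 256 even under its best assignment. Minimum: 255.

255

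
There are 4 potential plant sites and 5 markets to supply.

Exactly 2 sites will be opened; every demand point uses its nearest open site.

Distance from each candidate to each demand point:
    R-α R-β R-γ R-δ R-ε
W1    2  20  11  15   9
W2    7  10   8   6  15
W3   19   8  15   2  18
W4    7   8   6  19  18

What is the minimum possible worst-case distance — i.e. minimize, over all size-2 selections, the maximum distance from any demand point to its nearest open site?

10

Open {W1, W2}.
  Farthest demand point is R-β at distance 10 (to W2); all others are ≤ 10.
With {W1, W3} the worst case is 11.
With {W1, W4} the worst case is 15.
No size-2 selection achieves below 10.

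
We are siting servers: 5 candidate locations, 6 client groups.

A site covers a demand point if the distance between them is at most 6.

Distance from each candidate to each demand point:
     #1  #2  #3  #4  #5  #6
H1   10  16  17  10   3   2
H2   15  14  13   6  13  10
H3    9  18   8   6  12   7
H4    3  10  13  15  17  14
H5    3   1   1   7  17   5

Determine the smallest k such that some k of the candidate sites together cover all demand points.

3

Coverage sets (demand points within 6 of each site):
  H1: {#5, #6}
  H2: {#4}
  H3: {#4}
  H4: {#1}
  H5: {#1, #2, #3, #6}
No 2 sites suffice: every size-2 union leaves at least one demand point uncovered.
But {H1, H2, H5} covers everything, so the minimum is 3.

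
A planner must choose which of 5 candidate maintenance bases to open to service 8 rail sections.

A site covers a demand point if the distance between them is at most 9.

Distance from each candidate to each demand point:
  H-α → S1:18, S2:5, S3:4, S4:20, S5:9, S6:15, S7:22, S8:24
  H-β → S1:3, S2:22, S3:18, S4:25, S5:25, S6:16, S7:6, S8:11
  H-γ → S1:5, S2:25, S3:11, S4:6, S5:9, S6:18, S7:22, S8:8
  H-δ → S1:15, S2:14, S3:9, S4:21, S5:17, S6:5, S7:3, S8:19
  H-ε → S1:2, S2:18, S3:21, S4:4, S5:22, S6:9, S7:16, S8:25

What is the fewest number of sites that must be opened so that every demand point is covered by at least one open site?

Coverage sets (demand points within 9 of each site):
  H-α: {S2, S3, S5}
  H-β: {S1, S7}
  H-γ: {S1, S4, S5, S8}
  H-δ: {S3, S6, S7}
  H-ε: {S1, S4, S6}
No 2 sites suffice: every size-2 union leaves at least one demand point uncovered.
But {H-α, H-γ, H-δ} covers everything, so the minimum is 3.

3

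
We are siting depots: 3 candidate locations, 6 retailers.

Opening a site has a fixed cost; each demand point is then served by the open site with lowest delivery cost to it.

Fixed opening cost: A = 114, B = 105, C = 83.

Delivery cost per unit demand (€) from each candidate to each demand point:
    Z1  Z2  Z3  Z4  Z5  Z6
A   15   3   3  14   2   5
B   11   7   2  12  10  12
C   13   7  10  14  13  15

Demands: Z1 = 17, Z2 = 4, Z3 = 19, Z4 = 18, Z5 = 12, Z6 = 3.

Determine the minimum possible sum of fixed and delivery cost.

Open {A, B}: assign each demand point to its cheapest open site.
  Z1→B 17×11=187, Z2→A 4×3=12, Z3→B 19×2=38, Z4→B 18×12=216, Z5→A 12×2=24, Z6→A 3×5=15
  delivery cost 492, fixed 219 → total 711.
Compare {A}: delivery cost 615 + fixed 114 = 729.
Compare {B}: delivery cost 625 + fixed 105 = 730.
Compare {A, C}: delivery cost 581 + fixed 197 = 778.
All other subsets cost ≥ 729. Minimum total cost: 711.

711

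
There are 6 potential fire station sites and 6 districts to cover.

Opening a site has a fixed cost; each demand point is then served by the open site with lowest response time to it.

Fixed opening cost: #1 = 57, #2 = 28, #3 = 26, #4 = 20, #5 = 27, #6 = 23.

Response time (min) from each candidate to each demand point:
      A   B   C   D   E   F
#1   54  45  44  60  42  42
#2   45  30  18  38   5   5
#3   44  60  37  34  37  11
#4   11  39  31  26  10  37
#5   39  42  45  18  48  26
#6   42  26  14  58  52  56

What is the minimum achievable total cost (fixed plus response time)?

Open {#2, #4}: assign each demand point to its cheapest open site.
  A→#4 11, B→#2 30, C→#2 18, D→#4 26, E→#2 5, F→#2 5
  response time 95, fixed 48 → total 143.
Compare {#2, #4, #6}: response time 87 + fixed 71 = 158.
Compare {#2, #4, #5}: response time 87 + fixed 75 = 162.
Compare {#4, #6}: response time 124 + fixed 43 = 167.
All other subsets cost ≥ 158. Minimum total cost: 143.

143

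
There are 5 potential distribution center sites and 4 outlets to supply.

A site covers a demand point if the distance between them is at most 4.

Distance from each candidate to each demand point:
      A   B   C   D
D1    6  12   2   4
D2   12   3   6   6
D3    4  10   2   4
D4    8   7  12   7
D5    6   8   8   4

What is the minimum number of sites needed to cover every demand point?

2

Coverage sets (demand points within 4 of each site):
  D1: {C, D}
  D2: {B}
  D3: {A, C, D}
  D4: {}
  D5: {D}
No single site covers all 4 demand points.
But {D2, D3} covers everything, so the minimum is 2.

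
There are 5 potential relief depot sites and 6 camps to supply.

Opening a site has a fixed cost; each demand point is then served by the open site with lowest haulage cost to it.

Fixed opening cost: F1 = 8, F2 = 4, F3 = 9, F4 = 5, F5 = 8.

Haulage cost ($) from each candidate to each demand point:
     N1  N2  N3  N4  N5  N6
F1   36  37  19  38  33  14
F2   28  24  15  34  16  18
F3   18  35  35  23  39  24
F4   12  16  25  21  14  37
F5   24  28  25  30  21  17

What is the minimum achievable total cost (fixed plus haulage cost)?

Open {F2, F4}: assign each demand point to its cheapest open site.
  N1→F4 12, N2→F4 16, N3→F2 15, N4→F4 21, N5→F4 14, N6→F2 18
  haulage cost 96, fixed 9 → total 105.
Compare {F1, F4}: haulage cost 96 + fixed 13 = 109.
Compare {F1, F2, F4}: haulage cost 92 + fixed 17 = 109.
Compare {F2, F4, F5}: haulage cost 95 + fixed 17 = 112.
All other subsets cost ≥ 109. Minimum total cost: 105.

105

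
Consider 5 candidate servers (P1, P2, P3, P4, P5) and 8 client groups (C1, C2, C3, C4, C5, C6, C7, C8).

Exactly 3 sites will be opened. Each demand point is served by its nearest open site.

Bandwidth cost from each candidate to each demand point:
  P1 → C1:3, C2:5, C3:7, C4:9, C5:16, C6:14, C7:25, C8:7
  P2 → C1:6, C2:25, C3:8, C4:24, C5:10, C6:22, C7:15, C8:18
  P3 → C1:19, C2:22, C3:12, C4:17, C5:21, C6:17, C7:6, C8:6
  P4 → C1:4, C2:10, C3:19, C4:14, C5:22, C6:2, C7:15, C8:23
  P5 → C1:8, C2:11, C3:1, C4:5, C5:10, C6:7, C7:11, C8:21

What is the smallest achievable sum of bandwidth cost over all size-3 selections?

43

Open {P1, P3, P5}.
  C1→P1 3, C2→P1 5, C3→P5 1, C4→P5 5, C5→P5 10, C6→P5 7, C7→P3 6, C8→P3 6  ⇒ total 43.
Compare {P1, P4, P5}: total 44.
Compare {P3, P4, P5}: total 44.
No size-3 selection does better; minimum is 43.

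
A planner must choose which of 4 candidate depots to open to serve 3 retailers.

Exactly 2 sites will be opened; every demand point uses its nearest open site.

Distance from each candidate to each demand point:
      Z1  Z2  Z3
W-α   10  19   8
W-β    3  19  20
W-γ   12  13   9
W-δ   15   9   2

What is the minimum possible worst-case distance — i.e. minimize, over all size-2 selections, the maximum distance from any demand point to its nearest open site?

Open {W-β, W-δ}.
  Farthest demand point is Z2 at distance 9 (to W-δ); all others are ≤ 9.
With {W-α, W-δ} the worst case is 10.
With {W-γ, W-δ} the worst case is 12.
No size-2 selection achieves below 9.

9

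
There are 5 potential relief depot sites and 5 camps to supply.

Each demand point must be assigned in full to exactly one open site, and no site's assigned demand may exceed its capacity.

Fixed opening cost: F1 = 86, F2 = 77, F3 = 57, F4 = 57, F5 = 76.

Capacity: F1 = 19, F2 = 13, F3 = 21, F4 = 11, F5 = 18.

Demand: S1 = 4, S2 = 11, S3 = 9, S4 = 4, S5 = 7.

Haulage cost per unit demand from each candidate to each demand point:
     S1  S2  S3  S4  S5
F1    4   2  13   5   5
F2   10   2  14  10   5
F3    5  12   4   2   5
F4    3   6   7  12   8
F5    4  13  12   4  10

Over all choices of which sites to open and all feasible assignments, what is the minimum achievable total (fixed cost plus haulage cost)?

Open {F1, F3}; cheapest assignment that respects the capacities:
  F1 (cap 19, load 15): S1, S2 — cost 4×4 + 11×2 = 38
  F3 (cap 21, load 20): S3, S4, S5 — cost 9×4 + 4×2 + 7×5 = 79
  Shipping 117, fixed 143 → total 260.
  Any other capacity-feasible assignment to {F1, F3} ships for at least 117.
Compare {F2, F3, F4}: its best feasible assignment gives total 304.
Compare {F1, F3, F4}: its best feasible assignment gives total 313.
Every other set of open sites that can feasibly serve all demand totals ≥ 304 even under its best assignment. Minimum: 260.

260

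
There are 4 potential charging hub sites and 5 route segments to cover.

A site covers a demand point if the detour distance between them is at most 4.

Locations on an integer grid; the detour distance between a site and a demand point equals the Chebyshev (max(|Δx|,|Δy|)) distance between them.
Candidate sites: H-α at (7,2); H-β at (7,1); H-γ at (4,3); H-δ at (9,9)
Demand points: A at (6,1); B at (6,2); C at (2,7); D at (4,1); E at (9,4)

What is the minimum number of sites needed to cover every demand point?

Coverage sets (demand points within 4 of each site):
  H-α: {A, B, D, E}
  H-β: {A, B, D, E}
  H-γ: {A, B, C, D}
  H-δ: {}
No single site covers all 5 demand points.
But {H-α, H-γ} covers everything, so the minimum is 2.

2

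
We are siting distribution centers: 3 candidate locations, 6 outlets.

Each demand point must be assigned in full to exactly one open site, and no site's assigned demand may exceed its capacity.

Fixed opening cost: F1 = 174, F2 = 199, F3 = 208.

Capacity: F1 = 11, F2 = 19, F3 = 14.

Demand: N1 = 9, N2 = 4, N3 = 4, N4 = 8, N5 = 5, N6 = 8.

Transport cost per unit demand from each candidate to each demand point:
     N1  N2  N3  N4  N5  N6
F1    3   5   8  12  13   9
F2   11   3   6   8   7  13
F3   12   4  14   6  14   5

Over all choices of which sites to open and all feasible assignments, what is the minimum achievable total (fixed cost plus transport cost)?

Open {F1, F2, F3}; cheapest assignment that respects the capacities:
  F1 (cap 11, load 9): N1 — cost 9×3 = 27
  F2 (cap 19, load 17): N3, N4, N5 — cost 4×6 + 8×8 + 5×7 = 123
  F3 (cap 14, load 12): N2, N6 — cost 4×4 + 8×5 = 56
  Shipping 206, fixed 581 → total 787.
  Any other capacity-feasible assignment to {F1, F2, F3} ships for at least 206.
Total demand is 38 and no other set of sites has combined capacity ≥ 38, so {F1, F2, F3} is the only feasible choice of open sites. Minimum: 787.

787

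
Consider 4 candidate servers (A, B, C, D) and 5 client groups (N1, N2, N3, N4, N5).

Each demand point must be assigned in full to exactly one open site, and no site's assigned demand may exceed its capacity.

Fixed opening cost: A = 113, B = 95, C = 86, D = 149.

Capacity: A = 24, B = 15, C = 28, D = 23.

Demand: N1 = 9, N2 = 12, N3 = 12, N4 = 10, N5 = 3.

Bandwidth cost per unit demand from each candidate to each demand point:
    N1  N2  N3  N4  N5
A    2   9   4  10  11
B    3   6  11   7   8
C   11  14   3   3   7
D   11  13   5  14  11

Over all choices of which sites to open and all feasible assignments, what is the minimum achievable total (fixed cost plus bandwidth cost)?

412

Open {A, C}; cheapest assignment that respects the capacities:
  A (cap 24, load 21): N1, N2 — cost 9×2 + 12×9 = 126
  C (cap 28, load 25): N3, N4, N5 — cost 12×3 + 10×3 + 3×7 = 87
  Shipping 213, fixed 199 → total 412.
  Any other capacity-feasible assignment to {A, C} ships for at least 213.
Compare {A, B, C}: its best feasible assignment gives total 471.
Compare {A, C, D}: its best feasible assignment gives total 561.
Every other set of open sites that can feasibly serve all demand totals ≥ 471 even under its best assignment. Minimum: 412.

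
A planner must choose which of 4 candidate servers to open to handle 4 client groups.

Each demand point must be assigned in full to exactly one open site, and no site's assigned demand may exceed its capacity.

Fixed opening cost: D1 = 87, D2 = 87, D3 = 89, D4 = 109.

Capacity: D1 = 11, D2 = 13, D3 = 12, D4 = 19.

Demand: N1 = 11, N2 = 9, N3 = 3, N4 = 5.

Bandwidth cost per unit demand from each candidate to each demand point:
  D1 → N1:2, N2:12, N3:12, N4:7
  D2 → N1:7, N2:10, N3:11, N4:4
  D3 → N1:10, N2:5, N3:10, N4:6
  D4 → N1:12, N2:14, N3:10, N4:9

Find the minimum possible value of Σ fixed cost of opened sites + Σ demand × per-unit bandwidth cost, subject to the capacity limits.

380

Open {D1, D2, D3}; cheapest assignment that respects the capacities:
  D1 (cap 11, load 11): N1 — cost 11×2 = 22
  D2 (cap 13, load 5): N4 — cost 5×4 = 20
  D3 (cap 12, load 12): N2, N3 — cost 9×5 + 3×10 = 75
  Shipping 117, fixed 263 → total 380.
  Any other capacity-feasible assignment to {D1, D2, D3} ships for at least 117.
Compare {D1, D4}: its best feasible assignment gives total 419.
Compare {D1, D3, D4}: its best feasible assignment gives total 427.
Every other set of open sites that can feasibly serve all demand totals ≥ 419 even under its best assignment. Minimum: 380.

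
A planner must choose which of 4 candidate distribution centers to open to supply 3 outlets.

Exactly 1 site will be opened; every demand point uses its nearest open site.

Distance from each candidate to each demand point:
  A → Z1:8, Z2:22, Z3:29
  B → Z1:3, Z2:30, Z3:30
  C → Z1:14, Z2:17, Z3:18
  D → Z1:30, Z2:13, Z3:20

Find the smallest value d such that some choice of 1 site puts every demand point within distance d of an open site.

18

Open {C}.
  Farthest demand point is Z3 at distance 18 (to C); all others are ≤ 18.
With {A} the worst case is 29.
With {B} the worst case is 30.
No size-1 selection achieves below 18.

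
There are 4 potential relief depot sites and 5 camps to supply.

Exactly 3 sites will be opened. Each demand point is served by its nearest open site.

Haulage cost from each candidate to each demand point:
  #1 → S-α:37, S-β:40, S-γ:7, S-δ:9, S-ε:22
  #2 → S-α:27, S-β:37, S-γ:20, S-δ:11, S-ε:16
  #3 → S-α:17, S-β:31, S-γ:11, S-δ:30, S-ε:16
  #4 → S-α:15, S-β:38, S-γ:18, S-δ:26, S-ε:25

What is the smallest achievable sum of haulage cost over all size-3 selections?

78

Open {#1, #3, #4}.
  S-α→#4 15, S-β→#3 31, S-γ→#1 7, S-δ→#1 9, S-ε→#3 16  ⇒ total 78.
Compare {#1, #2, #3}: total 80.
Compare {#1, #2, #4}: total 84.
No size-3 selection does better; minimum is 78.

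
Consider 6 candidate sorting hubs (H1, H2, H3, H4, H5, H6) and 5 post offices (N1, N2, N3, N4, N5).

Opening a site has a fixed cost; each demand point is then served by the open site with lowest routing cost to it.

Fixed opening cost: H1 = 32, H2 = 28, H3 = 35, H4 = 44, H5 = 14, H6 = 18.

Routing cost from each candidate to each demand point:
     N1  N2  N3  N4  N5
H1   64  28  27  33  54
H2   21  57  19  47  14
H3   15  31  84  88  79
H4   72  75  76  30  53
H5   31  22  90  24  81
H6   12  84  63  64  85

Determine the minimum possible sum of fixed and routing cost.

142

Open {H2, H5}: assign each demand point to its cheapest open site.
  N1→H2 21, N2→H5 22, N3→H2 19, N4→H5 24, N5→H2 14
  routing cost 100, fixed 42 → total 142.
Compare {H2, H5, H6}: routing cost 91 + fixed 60 = 151.
Compare {H2, H3, H5}: routing cost 94 + fixed 77 = 171.
Compare {H1, H2, H5}: routing cost 100 + fixed 74 = 174.
All other subsets cost ≥ 151. Minimum total cost: 142.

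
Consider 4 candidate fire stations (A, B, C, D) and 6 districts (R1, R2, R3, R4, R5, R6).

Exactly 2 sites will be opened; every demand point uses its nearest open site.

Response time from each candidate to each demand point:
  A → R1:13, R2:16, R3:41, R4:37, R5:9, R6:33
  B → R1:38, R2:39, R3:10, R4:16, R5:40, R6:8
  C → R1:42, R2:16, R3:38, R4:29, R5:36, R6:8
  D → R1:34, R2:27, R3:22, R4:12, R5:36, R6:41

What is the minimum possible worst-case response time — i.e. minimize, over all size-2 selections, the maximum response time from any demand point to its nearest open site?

Open {A, B}.
  Farthest demand point is R2 at response time 16 (to A); all others are ≤ 16.
With {A, D} the worst case is 33.
With {B, D} the worst case is 36.
No size-2 selection achieves below 16.

16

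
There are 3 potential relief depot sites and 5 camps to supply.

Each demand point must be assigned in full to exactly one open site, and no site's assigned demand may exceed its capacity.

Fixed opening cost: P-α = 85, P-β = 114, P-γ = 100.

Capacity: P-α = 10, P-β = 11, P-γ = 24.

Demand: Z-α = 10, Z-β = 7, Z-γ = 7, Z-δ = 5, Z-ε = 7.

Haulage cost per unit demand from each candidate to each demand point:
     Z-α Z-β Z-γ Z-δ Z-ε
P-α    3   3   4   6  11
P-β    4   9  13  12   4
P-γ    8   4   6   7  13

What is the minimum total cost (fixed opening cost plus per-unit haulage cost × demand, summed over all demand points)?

462

Open {P-α, P-β, P-γ}; cheapest assignment that respects the capacities:
  P-α (cap 10, load 10): Z-α — cost 10×3 = 30
  P-β (cap 11, load 7): Z-ε — cost 7×4 = 28
  P-γ (cap 24, load 19): Z-β, Z-γ, Z-δ — cost 7×4 + 7×6 + 5×7 = 105
  Shipping 163, fixed 299 → total 462.
  Any other capacity-feasible assignment to {P-α, P-β, P-γ} ships for at least 163.
Total demand is 36 and no other set of sites has combined capacity ≥ 36, so {P-α, P-β, P-γ} is the only feasible choice of open sites. Minimum: 462.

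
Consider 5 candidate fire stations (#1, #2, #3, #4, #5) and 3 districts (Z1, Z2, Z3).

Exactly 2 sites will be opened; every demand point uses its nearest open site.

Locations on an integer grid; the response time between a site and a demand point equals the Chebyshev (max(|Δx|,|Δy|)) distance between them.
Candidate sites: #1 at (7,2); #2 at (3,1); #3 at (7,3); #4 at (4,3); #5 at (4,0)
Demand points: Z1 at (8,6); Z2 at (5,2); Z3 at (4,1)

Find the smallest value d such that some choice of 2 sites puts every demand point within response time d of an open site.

Open {#1, #3}.
  Farthest demand point is Z1 at response time 3 (to #3); all others are ≤ 3.
With {#2, #3} the worst case is 3.
With {#3, #4} the worst case is 3.
No size-2 selection achieves below 3.

3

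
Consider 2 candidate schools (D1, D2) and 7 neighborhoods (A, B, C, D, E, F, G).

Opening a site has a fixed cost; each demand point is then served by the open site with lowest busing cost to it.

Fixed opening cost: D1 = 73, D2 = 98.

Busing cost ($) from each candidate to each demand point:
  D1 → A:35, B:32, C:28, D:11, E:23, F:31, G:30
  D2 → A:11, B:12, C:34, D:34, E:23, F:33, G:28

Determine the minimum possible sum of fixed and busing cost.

Open {D1}: assign each demand point to its cheapest open site.
  A→D1 35, B→D1 32, C→D1 28, D→D1 11, E→D1 23, F→D1 31, G→D1 30
  busing cost 190, fixed 73 → total 263.
Compare {D2}: busing cost 175 + fixed 98 = 273.
Compare {D1, D2}: busing cost 144 + fixed 171 = 315.

263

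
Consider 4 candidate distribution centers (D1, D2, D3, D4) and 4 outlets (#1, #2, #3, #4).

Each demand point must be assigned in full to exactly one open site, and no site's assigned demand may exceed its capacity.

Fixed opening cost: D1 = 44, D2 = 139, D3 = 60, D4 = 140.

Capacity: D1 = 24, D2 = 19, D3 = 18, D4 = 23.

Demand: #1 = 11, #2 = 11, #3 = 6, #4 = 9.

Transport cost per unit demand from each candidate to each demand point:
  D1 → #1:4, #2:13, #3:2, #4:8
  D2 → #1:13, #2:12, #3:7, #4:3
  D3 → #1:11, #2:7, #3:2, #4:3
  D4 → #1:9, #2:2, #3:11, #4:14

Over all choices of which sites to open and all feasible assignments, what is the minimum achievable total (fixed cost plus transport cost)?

309

Open {D1, D3}; cheapest assignment that respects the capacities:
  D1 (cap 24, load 20): #1, #4 — cost 11×4 + 9×8 = 116
  D3 (cap 18, load 17): #2, #3 — cost 11×7 + 6×2 = 89
  Shipping 205, fixed 104 → total 309.
  Any other capacity-feasible assignment to {D1, D3} ships for at least 205.
Compare {D1, D3, D4}: its best feasible assignment gives total 349.
Compare {D3, D4}: its best feasible assignment gives total 360.
Every other set of open sites that can feasibly serve all demand totals ≥ 349 even under its best assignment. Minimum: 309.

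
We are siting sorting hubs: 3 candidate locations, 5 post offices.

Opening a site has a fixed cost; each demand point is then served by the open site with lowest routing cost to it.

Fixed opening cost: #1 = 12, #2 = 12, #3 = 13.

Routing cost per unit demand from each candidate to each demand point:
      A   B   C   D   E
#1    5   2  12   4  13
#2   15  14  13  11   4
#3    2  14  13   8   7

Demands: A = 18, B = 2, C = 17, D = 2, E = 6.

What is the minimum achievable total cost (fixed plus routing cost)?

Open {#1, #2, #3}: assign each demand point to its cheapest open site.
  A→#3 18×2=36, B→#1 2×2=4, C→#1 17×12=204, D→#1 2×4=8, E→#2 6×4=24
  routing cost 276, fixed 37 → total 313.
Compare {#1, #3}: routing cost 294 + fixed 25 = 319.
Compare {#2, #3}: routing cost 325 + fixed 25 = 350.
Compare {#1, #2}: routing cost 330 + fixed 24 = 354.
All other subsets cost ≥ 319. Minimum total cost: 313.

313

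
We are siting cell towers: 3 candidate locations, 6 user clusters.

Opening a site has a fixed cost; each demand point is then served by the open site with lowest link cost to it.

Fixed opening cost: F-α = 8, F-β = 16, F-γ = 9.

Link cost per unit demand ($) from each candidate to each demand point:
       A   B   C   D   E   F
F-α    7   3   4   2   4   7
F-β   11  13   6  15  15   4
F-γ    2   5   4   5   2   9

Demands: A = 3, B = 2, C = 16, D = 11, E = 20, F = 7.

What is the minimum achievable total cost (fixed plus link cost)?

199

Open {F-α, F-β, F-γ}: assign each demand point to its cheapest open site.
  A→F-γ 3×2=6, B→F-α 2×3=6, C→F-α 16×4=64, D→F-α 11×2=22, E→F-γ 20×2=40, F→F-β 7×4=28
  link cost 166, fixed 33 → total 199.
Compare {F-α, F-γ}: link cost 187 + fixed 17 = 204.
Compare {F-β, F-γ}: link cost 203 + fixed 25 = 228.
Compare {F-α, F-β}: link cost 221 + fixed 24 = 245.
All other subsets cost ≥ 204. Minimum total cost: 199.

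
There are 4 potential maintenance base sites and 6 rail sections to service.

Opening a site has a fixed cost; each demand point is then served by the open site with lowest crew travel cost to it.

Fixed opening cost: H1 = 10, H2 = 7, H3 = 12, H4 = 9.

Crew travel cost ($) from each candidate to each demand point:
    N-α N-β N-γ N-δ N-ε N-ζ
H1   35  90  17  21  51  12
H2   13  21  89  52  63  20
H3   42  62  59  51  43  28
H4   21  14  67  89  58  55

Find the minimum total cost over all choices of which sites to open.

152

Open {H1, H2}: assign each demand point to its cheapest open site.
  N-α→H2 13, N-β→H2 21, N-γ→H1 17, N-δ→H1 21, N-ε→H1 51, N-ζ→H1 12
  crew travel cost 135, fixed 17 → total 152.
Compare {H1, H2, H4}: crew travel cost 128 + fixed 26 = 154.
Compare {H1, H4}: crew travel cost 136 + fixed 19 = 155.
Compare {H1, H2, H3}: crew travel cost 127 + fixed 29 = 156.
All other subsets cost ≥ 154. Minimum total cost: 152.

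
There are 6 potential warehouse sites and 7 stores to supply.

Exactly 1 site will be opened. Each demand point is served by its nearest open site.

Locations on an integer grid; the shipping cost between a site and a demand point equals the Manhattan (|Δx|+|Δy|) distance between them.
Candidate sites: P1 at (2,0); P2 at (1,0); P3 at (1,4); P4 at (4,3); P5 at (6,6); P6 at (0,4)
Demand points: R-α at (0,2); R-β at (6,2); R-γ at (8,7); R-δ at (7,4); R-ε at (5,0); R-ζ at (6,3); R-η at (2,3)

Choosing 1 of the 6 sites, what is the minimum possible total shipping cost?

Open {P4}.
  R-α→P4 5, R-β→P4 3, R-γ→P4 8, R-δ→P4 4, R-ε→P4 4, R-ζ→P4 2, R-η→P4 2  ⇒ total 28.
Compare {P5}: total 37.
Compare {P3}: total 42.
No size-1 selection does better; minimum is 28.

28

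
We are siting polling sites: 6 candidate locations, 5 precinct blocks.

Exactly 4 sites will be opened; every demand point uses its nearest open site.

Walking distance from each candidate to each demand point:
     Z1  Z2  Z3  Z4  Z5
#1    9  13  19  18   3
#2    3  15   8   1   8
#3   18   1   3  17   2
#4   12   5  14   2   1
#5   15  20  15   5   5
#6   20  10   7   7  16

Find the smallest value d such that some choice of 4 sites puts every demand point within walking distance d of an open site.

Open {#1, #2, #3, #4}.
  Farthest demand point is Z1 at walking distance 3 (to #2); all others are ≤ 3.
With {#1, #2, #3, #5} the worst case is 3.
With {#1, #2, #3, #6} the worst case is 3.
No size-4 selection achieves below 3.

3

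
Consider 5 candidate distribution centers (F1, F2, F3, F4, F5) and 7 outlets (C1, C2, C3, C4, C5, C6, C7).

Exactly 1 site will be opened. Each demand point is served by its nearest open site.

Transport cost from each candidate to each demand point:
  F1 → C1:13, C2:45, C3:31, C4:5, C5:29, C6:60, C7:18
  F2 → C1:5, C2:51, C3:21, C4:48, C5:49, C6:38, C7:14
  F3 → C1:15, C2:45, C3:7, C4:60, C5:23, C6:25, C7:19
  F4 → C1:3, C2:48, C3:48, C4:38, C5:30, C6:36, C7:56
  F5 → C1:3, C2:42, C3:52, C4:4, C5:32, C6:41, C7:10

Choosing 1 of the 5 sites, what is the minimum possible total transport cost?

184

Open {F5}.
  C1→F5 3, C2→F5 42, C3→F5 52, C4→F5 4, C5→F5 32, C6→F5 41, C7→F5 10  ⇒ total 184.
Compare {F3}: total 194.
Compare {F1}: total 201.
No size-1 selection does better; minimum is 184.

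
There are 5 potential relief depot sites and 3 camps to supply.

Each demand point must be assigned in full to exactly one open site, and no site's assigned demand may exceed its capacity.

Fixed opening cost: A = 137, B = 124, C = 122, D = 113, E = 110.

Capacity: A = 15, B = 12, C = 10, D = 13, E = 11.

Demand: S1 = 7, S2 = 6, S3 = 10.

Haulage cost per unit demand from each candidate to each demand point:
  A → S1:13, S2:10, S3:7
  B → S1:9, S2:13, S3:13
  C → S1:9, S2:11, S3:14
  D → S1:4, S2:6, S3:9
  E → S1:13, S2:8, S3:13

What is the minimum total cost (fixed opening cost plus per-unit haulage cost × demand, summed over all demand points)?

384

Open {A, D}; cheapest assignment that respects the capacities:
  A (cap 15, load 10): S3 — cost 10×7 = 70
  D (cap 13, load 13): S1, S2 — cost 7×4 + 6×6 = 64
  Shipping 134, fixed 250 → total 384.
  Any other capacity-feasible assignment to {A, D} ships for at least 134.
Compare {D, E}: its best feasible assignment gives total 417.
Compare {B, D}: its best feasible assignment gives total 431.
Every other set of open sites that can feasibly serve all demand totals ≥ 417 even under its best assignment. Minimum: 384.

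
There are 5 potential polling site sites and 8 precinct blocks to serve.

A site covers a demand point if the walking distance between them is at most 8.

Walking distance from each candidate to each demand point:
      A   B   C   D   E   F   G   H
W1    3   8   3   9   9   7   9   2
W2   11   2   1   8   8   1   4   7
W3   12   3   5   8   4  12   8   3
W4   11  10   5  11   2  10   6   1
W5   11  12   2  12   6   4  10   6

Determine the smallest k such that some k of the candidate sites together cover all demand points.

Coverage sets (demand points within 8 of each site):
  W1: {A, B, C, F, H}
  W2: {B, C, D, E, F, G, H}
  W3: {B, C, D, E, G, H}
  W4: {C, E, G, H}
  W5: {C, E, F, H}
No single site covers all 8 demand points.
But {W1, W2} covers everything, so the minimum is 2.

2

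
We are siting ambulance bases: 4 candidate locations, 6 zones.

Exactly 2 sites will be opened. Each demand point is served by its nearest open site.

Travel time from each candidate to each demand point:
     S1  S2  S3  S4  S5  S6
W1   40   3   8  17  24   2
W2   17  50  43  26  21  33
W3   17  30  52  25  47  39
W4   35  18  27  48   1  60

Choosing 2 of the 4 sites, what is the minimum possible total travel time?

Open {W1, W4}.
  S1→W4 35, S2→W1 3, S3→W1 8, S4→W1 17, S5→W4 1, S6→W1 2  ⇒ total 66.
Compare {W1, W2}: total 68.
Compare {W1, W3}: total 71.
No size-2 selection does better; minimum is 66.

66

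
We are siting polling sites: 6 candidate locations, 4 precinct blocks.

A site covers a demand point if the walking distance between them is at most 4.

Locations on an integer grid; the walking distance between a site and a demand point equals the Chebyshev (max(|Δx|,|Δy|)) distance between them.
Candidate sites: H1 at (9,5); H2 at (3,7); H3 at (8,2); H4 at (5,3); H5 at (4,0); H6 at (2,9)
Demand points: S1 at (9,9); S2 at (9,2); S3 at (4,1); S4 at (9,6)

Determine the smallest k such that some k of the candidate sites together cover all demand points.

Coverage sets (demand points within 4 of each site):
  H1: {S1, S2, S4}
  H2: {}
  H3: {S2, S3, S4}
  H4: {S2, S3, S4}
  H5: {S3}
  H6: {}
No single site covers all 4 demand points.
But {H1, H3} covers everything, so the minimum is 2.

2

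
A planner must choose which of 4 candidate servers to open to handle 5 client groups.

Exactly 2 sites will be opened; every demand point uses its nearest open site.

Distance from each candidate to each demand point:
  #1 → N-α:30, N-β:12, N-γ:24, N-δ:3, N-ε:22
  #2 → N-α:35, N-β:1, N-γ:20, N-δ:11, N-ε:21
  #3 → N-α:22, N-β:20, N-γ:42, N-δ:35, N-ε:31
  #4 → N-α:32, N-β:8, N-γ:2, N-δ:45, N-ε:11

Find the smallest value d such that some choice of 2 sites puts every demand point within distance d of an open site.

22

Open {#2, #3}.
  Farthest demand point is N-α at distance 22 (to #3); all others are ≤ 22.
With {#1, #3} the worst case is 24.
With {#1, #2} the worst case is 30.
No size-2 selection achieves below 22.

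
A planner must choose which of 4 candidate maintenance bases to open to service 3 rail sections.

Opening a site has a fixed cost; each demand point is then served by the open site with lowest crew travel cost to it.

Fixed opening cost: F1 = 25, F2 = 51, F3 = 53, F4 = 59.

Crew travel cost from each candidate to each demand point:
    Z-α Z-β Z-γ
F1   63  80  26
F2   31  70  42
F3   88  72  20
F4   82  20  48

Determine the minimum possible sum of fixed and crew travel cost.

193

Open {F1, F4}: assign each demand point to its cheapest open site.
  Z-α→F1 63, Z-β→F4 20, Z-γ→F1 26
  crew travel cost 109, fixed 84 → total 193.
Compare {F1}: crew travel cost 169 + fixed 25 = 194.
Compare {F2}: crew travel cost 143 + fixed 51 = 194.
Compare {F1, F2}: crew travel cost 127 + fixed 76 = 203.
All other subsets cost ≥ 194. Minimum total cost: 193.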